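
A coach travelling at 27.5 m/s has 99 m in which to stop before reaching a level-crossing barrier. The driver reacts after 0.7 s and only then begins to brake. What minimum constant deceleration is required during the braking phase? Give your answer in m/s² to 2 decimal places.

Required deceleration ≈ 4.74 m/s²

Distance covered during reaction = 27.5000 × 0.7 = 19.250 m.
Distance available for braking: 99 − 19.250 = 79.750 m.
v² = 2a·d ⇒ a = v²/(2d) = 27.5000² / (2 × 79.750) = 756.250 / 159.500 = 4.7414 m/s².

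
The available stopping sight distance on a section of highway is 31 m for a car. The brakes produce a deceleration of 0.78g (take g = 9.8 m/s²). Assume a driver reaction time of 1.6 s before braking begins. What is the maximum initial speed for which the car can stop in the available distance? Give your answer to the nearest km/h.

Maximum speed ≈ 46 km/h

a = 0.78 × 9.8 = 7.644 m/s².
Stopping distance: v·t_r + v²/(2a) = 31 with t_r = 1.6 s and a = 7.644 m/s².
So v² + 24.461 v − 473.93 = 0.
Positive root: v = −a·t_r + √((a·t_r)² + 2a·d) = −12.230 + √(149.573 + 473.93) = 12.7400 m/s.
12.7400 m/s × 3.6 = 45.864 km/h.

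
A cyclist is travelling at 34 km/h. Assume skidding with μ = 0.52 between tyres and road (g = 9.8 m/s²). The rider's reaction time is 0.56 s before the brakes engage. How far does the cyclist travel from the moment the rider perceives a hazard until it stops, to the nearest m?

Total stopping distance ≈ 14 m

34 km/h ÷ 3.6 = 9.4444 m/s.
a = μg = 0.52 × 9.8 = 5.096 m/s².
Reaction distance = v·t_r = 9.4444 × 0.56 = 5.289 m.
Braking distance = v²/(2a) = 9.4444² / (2 × 5.096) = 89.197 / 10.192 = 8.752 m.
Total = 5.289 + 8.752 = 14.041 m.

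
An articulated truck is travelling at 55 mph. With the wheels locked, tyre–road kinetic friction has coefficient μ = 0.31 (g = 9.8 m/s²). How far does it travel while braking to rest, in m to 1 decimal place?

55 mph × 0.44704 = 24.5872 m/s.
a = μg = 0.31 × 9.8 = 3.038 m/s².
Braking distance = v²/(2a) = 24.5872² / (2 × 3.038) = 604.530 / 6.076 = 99.495 m.

Braking distance ≈ 99.5 m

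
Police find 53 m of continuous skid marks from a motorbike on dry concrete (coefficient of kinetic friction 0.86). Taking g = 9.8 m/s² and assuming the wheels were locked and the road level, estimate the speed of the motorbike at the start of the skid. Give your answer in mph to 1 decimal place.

Deceleration a = μg = 0.86 × 9.8 = 8.428 m/s².
v = √(2a·d) = √(2 × 8.428 × 53) = √893.368 = 29.8893 m/s.
= 29.8893 ÷ 0.44704 = 66.860 mph.

Initial speed ≈ 66.9 mph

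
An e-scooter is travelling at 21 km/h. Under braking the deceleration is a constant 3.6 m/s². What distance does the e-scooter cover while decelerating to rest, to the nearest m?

21 km/h ÷ 3.6 = 5.8333 m/s.
Braking distance = v²/(2a) = 5.8333² / (2 × 3.600) = 34.027 / 7.200 = 4.726 m.

Braking distance ≈ 5 m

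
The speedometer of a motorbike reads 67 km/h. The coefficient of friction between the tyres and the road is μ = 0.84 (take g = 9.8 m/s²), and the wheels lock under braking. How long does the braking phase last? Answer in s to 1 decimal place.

Braking time ≈ 2.3 s

67 km/h ÷ 3.6 = 18.6111 m/s.
a = μg = 0.84 × 9.8 = 8.232 m/s².
Braking time = v/a = 18.6111 / 8.232 = 2.261 s.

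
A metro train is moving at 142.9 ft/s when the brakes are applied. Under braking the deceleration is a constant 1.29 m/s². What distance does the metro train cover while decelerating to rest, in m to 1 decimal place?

142.9 ft/s × 0.3048 = 43.5559 m/s.
Braking distance = v²/(2a) = 43.5559² / (2 × 1.290) = 1897.116 / 2.580 = 735.316 m.

Braking distance ≈ 735.3 m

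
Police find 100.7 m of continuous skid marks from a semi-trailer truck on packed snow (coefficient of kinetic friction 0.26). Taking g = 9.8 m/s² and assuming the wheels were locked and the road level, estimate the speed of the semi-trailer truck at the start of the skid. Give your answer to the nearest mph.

Deceleration a = μg = 0.26 × 9.8 = 2.548 m/s².
v = √(2a·d) = √(2 × 2.548 × 100.7) = √513.167 = 22.6532 m/s.
= 22.6532 ÷ 0.44704 = 50.674 mph.

Initial speed ≈ 51 mph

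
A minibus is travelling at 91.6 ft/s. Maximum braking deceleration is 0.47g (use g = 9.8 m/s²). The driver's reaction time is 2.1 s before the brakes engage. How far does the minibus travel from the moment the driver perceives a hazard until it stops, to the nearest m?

Total stopping distance ≈ 143 m

91.6 ft/s × 0.3048 = 27.9197 m/s.
a = 0.47 × 9.8 = 4.606 m/s².
Reaction distance = v·t_r = 27.9197 × 2.1 = 58.631 m.
Braking distance = v²/(2a) = 27.9197² / (2 × 4.606) = 779.510 / 9.212 = 84.619 m.
Total = 58.631 + 84.619 = 143.250 m.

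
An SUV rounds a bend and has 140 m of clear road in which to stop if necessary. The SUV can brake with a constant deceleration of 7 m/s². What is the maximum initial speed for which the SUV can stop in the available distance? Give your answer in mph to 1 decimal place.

v²/(2a) = d ⇒ v = √(2 × 7.000 × 140) = √1960.00 = 44.2719 m/s.
44.2719 m/s ÷ 0.44704 = 99.033 mph.

Maximum speed ≈ 99.0 mph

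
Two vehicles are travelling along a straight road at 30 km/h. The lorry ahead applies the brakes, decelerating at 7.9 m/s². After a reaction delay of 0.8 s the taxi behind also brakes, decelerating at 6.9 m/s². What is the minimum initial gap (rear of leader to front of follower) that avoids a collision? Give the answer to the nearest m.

Minimum gap ≈ 7 m

30 km/h ÷ 3.6 = 8.3333 m/s.
Leader travels v²/(2a_L) = 69.444 / 15.800 = 4.395 m before stopping.
Follower covers v·t_r = 8.3333 × 0.8 = 6.667 m while reacting, then v²/(2a_F) = 69.444 / 13.800 = 5.032 m while braking, for a total of 6.667 + 5.032 = 11.699 m.
Since a_F ≤ a_L and the follower starts braking later, the follower is never slower than the leader, so the closest approach is when both have stopped.
Minimum gap = 11.699 − 4.395 = 7.304 m.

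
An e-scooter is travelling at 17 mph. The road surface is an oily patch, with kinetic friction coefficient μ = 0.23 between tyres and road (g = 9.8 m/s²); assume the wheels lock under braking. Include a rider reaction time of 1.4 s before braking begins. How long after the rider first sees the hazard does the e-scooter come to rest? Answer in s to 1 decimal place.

17 mph × 0.44704 = 7.5997 m/s.
a = μg = 0.23 × 9.8 = 2.254 m/s².
Braking time = v/a = 7.5997 / 2.254 = 3.372 s.
Total = 1.4 + 3.372 = 4.772 s.

Total time ≈ 4.8 s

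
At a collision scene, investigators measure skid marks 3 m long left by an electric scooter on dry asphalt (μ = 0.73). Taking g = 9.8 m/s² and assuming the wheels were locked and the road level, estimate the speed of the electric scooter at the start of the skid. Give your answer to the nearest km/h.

Initial speed ≈ 24 km/h

Deceleration a = μg = 0.73 × 9.8 = 7.154 m/s².
v = √(2a·d) = √(2 × 7.154 × 3) = √42.924 = 6.5516 m/s.
= 6.5516 × 3.6 = 23.586 km/h.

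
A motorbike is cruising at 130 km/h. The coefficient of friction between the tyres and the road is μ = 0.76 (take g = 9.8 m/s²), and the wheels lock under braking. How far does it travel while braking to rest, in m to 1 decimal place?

Braking distance ≈ 87.5 m

130 km/h ÷ 3.6 = 36.1111 m/s.
a = μg = 0.76 × 9.8 = 7.448 m/s².
Braking distance = v²/(2a) = 36.1111² / (2 × 7.448) = 1304.012 / 14.896 = 87.541 m.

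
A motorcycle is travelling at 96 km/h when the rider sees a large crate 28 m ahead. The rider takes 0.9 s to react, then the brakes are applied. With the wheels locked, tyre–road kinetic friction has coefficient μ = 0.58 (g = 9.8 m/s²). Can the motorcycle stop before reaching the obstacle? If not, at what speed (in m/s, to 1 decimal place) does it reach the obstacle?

96 km/h ÷ 3.6 = 26.6667 m/s.
a = μg = 0.58 × 9.8 = 5.684 m/s².
Reaction distance = 26.6667 × 0.9 = 24.000 m.
Braking distance needed to stop: v²/(2a) = 711.113 / 11.368 = 62.554 m, so total needed = 24.000 + 62.554 = 86.554 m > 28 m — it cannot stop.
Distance remaining when braking begins: 28 − 24.000 = 4.000 m.
v² = v₀² − 2a·d = 711.113 − 2 × 5.684 × 4.000 = 665.641 m²/s².
v = √665.641 = 25.800 m/s.

No — it strikes the obstacle at 25.8 m/s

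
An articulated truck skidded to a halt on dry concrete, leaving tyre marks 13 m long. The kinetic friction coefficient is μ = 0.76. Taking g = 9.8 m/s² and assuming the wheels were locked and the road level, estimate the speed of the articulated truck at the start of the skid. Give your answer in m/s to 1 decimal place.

Initial speed ≈ 13.9 m/s

Deceleration a = μg = 0.76 × 9.8 = 7.448 m/s².
v = √(2a·d) = √(2 × 7.448 × 13) = √193.648 = 13.9157 m/s.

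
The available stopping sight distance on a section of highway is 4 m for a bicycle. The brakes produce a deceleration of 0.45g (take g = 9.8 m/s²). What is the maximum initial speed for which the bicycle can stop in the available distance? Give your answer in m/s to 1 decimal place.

Maximum speed ≈ 5.9 m/s

a = 0.45 × 9.8 = 4.410 m/s².
v²/(2a) = d ⇒ v = √(2 × 4.410 × 4) = √35.28 = 5.9397 m/s.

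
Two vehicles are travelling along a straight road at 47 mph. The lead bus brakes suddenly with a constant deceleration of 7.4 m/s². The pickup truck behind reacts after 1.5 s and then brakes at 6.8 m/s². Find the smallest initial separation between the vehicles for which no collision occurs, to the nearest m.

47 mph × 0.44704 = 21.0109 m/s.
Leader travels v²/(2a_L) = 441.458 / 14.800 = 29.828 m before stopping.
Follower covers v·t_r = 21.0109 × 1.5 = 31.516 m while reacting, then v²/(2a_F) = 441.458 / 13.600 = 32.460 m while braking, for a total of 31.516 + 32.460 = 63.976 m.
Since a_F ≤ a_L and the follower starts braking later, the follower is never slower than the leader, so the closest approach is when both have stopped.
Minimum gap = 63.976 − 29.828 = 34.148 m.

Minimum gap ≈ 34 m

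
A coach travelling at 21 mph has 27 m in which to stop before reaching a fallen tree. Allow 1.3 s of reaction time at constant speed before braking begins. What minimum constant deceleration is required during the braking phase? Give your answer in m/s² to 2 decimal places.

21 mph × 0.44704 = 9.3878 m/s.
Distance covered during reaction = 9.3878 × 1.3 = 12.204 m.
Distance available for braking: 27 − 12.204 = 14.796 m.
v² = 2a·d ⇒ a = v²/(2d) = 9.3878² / (2 × 14.796) = 88.131 / 29.592 = 2.9782 m/s².

Required deceleration ≈ 2.98 m/s²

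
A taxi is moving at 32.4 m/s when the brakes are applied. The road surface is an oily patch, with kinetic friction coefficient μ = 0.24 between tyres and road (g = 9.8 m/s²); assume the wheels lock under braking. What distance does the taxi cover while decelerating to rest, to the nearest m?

a = μg = 0.24 × 9.8 = 2.352 m/s².
Braking distance = v²/(2a) = 32.4000² / (2 × 2.352) = 1049.760 / 4.704 = 223.163 m.

Braking distance ≈ 223 m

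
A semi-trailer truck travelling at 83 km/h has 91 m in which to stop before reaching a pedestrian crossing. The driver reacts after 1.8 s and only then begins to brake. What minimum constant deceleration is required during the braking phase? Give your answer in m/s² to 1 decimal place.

83 km/h ÷ 3.6 = 23.0556 m/s.
Distance covered during reaction = 23.0556 × 1.8 = 41.500 m.
Distance available for braking: 91 − 41.500 = 49.500 m.
v² = 2a·d ⇒ a = v²/(2d) = 23.0556² / (2 × 49.500) = 531.561 / 99.000 = 5.3693 m/s².

Required deceleration ≈ 5.4 m/s²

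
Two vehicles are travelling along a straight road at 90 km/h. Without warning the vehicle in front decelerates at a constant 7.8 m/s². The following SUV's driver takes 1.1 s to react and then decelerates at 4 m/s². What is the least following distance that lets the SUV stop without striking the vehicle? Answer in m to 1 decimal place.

90 km/h ÷ 3.6 = 25.0000 m/s.
Leader travels v²/(2a_L) = 625.000 / 15.600 = 40.064 m before stopping.
Follower covers v·t_r = 25.0000 × 1.1 = 27.500 m while reacting, then v²/(2a_F) = 625.000 / 8.000 = 78.125 m while braking, for a total of 27.500 + 78.125 = 105.625 m.
Since a_F ≤ a_L and the follower starts braking later, the follower is never slower than the leader, so the closest approach is when both have stopped.
Minimum gap = 105.625 − 40.064 = 65.561 m.

Minimum gap ≈ 65.6 m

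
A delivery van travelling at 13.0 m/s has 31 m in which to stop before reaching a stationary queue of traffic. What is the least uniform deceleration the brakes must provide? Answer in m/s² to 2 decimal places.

v² = 2a·d ⇒ a = v²/(2d) = 13.0000² / (2 × 31.000) = 169.000 / 62.000 = 2.7258 m/s².

Required deceleration ≈ 2.73 m/s²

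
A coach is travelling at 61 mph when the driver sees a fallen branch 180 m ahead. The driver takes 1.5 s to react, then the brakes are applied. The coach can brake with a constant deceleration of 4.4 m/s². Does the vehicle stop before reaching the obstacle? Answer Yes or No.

61 mph × 0.44704 = 27.2694 m/s.
Reaction distance = 27.2694 × 1.5 = 40.904 m.
Braking distance = v²/(2a) = 743.620 / 8.800 = 84.502 m.
Total stopping distance = 40.904 + 84.502 = 125.406 m, vs 180 m available — it stops with 180 − 125.406 = 54.594 m to spare.

Yes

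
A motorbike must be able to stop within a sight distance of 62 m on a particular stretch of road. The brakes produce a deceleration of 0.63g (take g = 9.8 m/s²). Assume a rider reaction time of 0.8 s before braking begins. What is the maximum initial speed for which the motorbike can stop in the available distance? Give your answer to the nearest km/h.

a = 0.63 × 9.8 = 6.174 m/s².
Stopping distance: v·t_r + v²/(2a) = 62 with t_r = 0.8 s and a = 6.174 m/s².
So v² + 9.878 v − 765.58 = 0.
Positive root: v = −a·t_r + √((a·t_r)² + 2a·d) = −4.939 + √(24.394 + 765.58) = 23.1675 m/s.
23.1675 m/s × 3.6 = 83.403 km/h.

Maximum speed ≈ 83 km/h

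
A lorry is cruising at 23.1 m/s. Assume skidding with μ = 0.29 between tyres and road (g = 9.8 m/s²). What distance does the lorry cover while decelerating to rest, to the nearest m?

a = μg = 0.29 × 9.8 = 2.842 m/s².
Braking distance = v²/(2a) = 23.1000² / (2 × 2.842) = 533.610 / 5.684 = 93.879 m.

Braking distance ≈ 94 m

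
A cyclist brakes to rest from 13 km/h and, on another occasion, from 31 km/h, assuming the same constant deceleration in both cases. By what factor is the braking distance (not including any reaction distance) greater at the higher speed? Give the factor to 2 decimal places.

Braking distance d = v²/(2a), so with a fixed, d ∝ v².
Factor = (31/13)² = 2.3846² = 5.6863.

Factor ≈ 5.69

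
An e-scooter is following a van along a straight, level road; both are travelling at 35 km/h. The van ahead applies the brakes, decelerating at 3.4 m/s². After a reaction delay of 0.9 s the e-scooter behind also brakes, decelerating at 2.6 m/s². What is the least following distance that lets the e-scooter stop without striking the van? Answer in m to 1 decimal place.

Minimum gap ≈ 13.0 m

35 km/h ÷ 3.6 = 9.7222 m/s.
Leader travels v²/(2a_L) = 94.521 / 6.800 = 13.900 m before stopping.
Follower covers v·t_r = 9.7222 × 0.9 = 8.750 m while reacting, then v²/(2a_F) = 94.521 / 5.200 = 18.177 m while braking, for a total of 8.750 + 18.177 = 26.927 m.
Since a_F ≤ a_L and the follower starts braking later, the follower is never slower than the leader, so the closest approach is when both have stopped.
Minimum gap = 26.927 − 13.900 = 13.027 m.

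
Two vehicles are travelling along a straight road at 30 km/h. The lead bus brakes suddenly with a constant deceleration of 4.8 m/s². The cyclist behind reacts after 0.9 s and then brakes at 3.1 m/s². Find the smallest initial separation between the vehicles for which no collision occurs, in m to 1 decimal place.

30 km/h ÷ 3.6 = 8.3333 m/s.
Leader travels v²/(2a_L) = 69.444 / 9.600 = 7.234 m before stopping.
Follower covers v·t_r = 8.3333 × 0.9 = 7.500 m while reacting, then v²/(2a_F) = 69.444 / 6.200 = 11.201 m while braking, for a total of 7.500 + 11.201 = 18.701 m.
Since a_F ≤ a_L and the follower starts braking later, the follower is never slower than the leader, so the closest approach is when both have stopped.
Minimum gap = 18.701 − 7.234 = 11.467 m.

Minimum gap ≈ 11.5 m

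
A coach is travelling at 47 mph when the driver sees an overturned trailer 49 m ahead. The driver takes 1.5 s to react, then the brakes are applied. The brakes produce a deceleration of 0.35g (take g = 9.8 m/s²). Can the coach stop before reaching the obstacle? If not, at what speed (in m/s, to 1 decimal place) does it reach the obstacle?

47 mph × 0.44704 = 21.0109 m/s.
a = 0.35 × 9.8 = 3.430 m/s².
Reaction distance = 21.0109 × 1.5 = 31.516 m.
Braking distance needed to stop: v²/(2a) = 441.458 / 6.860 = 64.352 m, so total needed = 31.516 + 64.352 = 95.868 m > 49 m — it cannot stop.
Distance remaining when braking begins: 49 − 31.516 = 17.484 m.
v² = v₀² − 2a·d = 441.458 − 2 × 3.430 × 17.484 = 321.518 m²/s².
v = √321.518 = 17.931 m/s.

No — it strikes the obstacle at 17.9 m/s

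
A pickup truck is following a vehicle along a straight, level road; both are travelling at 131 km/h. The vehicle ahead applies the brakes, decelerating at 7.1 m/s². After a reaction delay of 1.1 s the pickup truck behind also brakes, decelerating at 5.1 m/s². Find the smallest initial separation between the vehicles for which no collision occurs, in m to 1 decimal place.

Minimum gap ≈ 76.6 m

131 km/h ÷ 3.6 = 36.3889 m/s.
Leader travels v²/(2a_L) = 1324.152 / 14.200 = 93.250 m before stopping.
Follower covers v·t_r = 36.3889 × 1.1 = 40.028 m while reacting, then v²/(2a_F) = 1324.152 / 10.200 = 129.819 m while braking, for a total of 40.028 + 129.819 = 169.847 m.
Since a_F ≤ a_L and the follower starts braking later, the follower is never slower than the leader, so the closest approach is when both have stopped.
Minimum gap = 169.847 − 93.250 = 76.597 m.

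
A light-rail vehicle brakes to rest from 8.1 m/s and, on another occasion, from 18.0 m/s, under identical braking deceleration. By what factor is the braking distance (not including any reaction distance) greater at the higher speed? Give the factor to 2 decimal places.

Braking distance d = v²/(2a), so with a fixed, d ∝ v².
Factor = (18.0/8.1)² = 2.2222² = 4.9382.

Factor ≈ 4.94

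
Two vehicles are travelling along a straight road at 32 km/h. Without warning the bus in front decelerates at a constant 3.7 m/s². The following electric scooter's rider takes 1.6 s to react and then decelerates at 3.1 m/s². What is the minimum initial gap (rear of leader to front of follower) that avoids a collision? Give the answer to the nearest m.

Minimum gap ≈ 16 m

32 km/h ÷ 3.6 = 8.8889 m/s.
Leader travels v²/(2a_L) = 79.013 / 7.400 = 10.677 m before stopping.
Follower covers v·t_r = 8.8889 × 1.6 = 14.222 m while reacting, then v²/(2a_F) = 79.013 / 6.200 = 12.744 m while braking, for a total of 14.222 + 12.744 = 26.966 m.
Since a_F ≤ a_L and the follower starts braking later, the follower is never slower than the leader, so the closest approach is when both have stopped.
Minimum gap = 26.966 − 10.677 = 16.289 m.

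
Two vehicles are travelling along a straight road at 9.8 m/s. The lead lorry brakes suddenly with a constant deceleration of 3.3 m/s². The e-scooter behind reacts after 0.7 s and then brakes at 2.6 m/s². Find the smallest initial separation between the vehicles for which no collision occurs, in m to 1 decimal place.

Leader travels v²/(2a_L) = 96.040 / 6.600 = 14.552 m before stopping.
Follower covers v·t_r = 9.8000 × 0.7 = 6.860 m while reacting, then v²/(2a_F) = 96.040 / 5.200 = 18.469 m while braking, for a total of 6.860 + 18.469 = 25.329 m.
Since a_F ≤ a_L and the follower starts braking later, the follower is never slower than the leader, so the closest approach is when both have stopped.
Minimum gap = 25.329 − 14.552 = 10.777 m.

Minimum gap ≈ 10.8 m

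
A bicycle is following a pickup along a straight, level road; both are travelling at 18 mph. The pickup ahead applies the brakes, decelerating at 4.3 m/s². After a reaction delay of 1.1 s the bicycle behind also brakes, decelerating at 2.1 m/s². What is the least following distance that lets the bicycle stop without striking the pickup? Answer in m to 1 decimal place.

18 mph × 0.44704 = 8.0467 m/s.
Leader travels v²/(2a_L) = 64.749 / 8.600 = 7.529 m before stopping.
Follower covers v·t_r = 8.0467 × 1.1 = 8.851 m while reacting, then v²/(2a_F) = 64.749 / 4.200 = 15.416 m while braking, for a total of 8.851 + 15.416 = 24.267 m.
Since a_F ≤ a_L and the follower starts braking later, the follower is never slower than the leader, so the closest approach is when both have stopped.
Minimum gap = 24.267 − 7.529 = 16.738 m.

Minimum gap ≈ 16.7 m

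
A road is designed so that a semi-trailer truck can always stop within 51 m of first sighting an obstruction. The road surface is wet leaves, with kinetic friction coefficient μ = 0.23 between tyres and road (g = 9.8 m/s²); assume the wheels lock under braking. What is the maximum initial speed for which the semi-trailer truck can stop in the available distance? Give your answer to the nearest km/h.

a = μg = 0.23 × 9.8 = 2.254 m/s².
v²/(2a) = d ⇒ v = √(2 × 2.254 × 51) = √229.91 = 15.1628 m/s.
15.1628 m/s × 3.6 = 54.586 km/h.

Maximum speed ≈ 55 km/h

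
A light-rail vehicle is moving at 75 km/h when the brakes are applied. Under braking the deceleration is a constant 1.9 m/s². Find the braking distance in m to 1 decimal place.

Braking distance ≈ 114.2 m

75 km/h ÷ 3.6 = 20.8333 m/s.
Braking distance = v²/(2a) = 20.8333² / (2 × 1.900) = 434.026 / 3.800 = 114.217 m.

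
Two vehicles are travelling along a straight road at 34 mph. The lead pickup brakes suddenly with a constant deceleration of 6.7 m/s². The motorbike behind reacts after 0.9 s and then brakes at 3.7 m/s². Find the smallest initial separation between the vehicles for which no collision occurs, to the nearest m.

Minimum gap ≈ 28 m

34 mph × 0.44704 = 15.1994 m/s.
Leader travels v²/(2a_L) = 231.022 / 13.400 = 17.240 m before stopping.
Follower covers v·t_r = 15.1994 × 0.9 = 13.679 m while reacting, then v²/(2a_F) = 231.022 / 7.400 = 31.219 m while braking, for a total of 13.679 + 31.219 = 44.898 m.
Since a_F ≤ a_L and the follower starts braking later, the follower is never slower than the leader, so the closest approach is when both have stopped.
Minimum gap = 44.898 − 17.240 = 27.658 m.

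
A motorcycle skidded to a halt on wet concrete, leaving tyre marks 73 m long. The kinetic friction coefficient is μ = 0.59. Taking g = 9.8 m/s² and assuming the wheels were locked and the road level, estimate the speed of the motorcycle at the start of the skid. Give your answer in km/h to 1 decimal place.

Initial speed ≈ 104.6 km/h

Deceleration a = μg = 0.59 × 9.8 = 5.782 m/s².
v = √(2a·d) = √(2 × 5.782 × 73) = √844.172 = 29.0546 m/s.
= 29.0546 × 3.6 = 104.597 km/h.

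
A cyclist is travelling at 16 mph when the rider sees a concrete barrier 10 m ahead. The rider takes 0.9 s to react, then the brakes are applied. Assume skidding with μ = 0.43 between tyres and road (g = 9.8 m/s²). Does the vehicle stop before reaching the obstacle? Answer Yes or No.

No

16 mph × 0.44704 = 7.1526 m/s.
a = μg = 0.43 × 9.8 = 4.214 m/s².
Reaction distance = 7.1526 × 0.9 = 6.437 m.
Braking distance = v²/(2a) = 51.160 / 8.428 = 6.070 m.
Total stopping distance = 6.437 + 6.070 = 12.507 m, vs 10 m available — it cannot stop in time and overshoots by 12.507 − 10 = 2.507 m.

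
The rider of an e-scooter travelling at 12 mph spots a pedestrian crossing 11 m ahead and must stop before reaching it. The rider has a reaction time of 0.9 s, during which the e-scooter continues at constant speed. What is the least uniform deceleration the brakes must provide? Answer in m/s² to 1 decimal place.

12 mph × 0.44704 = 5.3645 m/s.
Distance covered during reaction = 5.3645 × 0.9 = 4.828 m.
Distance available for braking: 11 − 4.828 = 6.172 m.
v² = 2a·d ⇒ a = v²/(2d) = 5.3645² / (2 × 6.172) = 28.778 / 12.344 = 2.3313 m/s².

Required deceleration ≈ 2.3 m/s²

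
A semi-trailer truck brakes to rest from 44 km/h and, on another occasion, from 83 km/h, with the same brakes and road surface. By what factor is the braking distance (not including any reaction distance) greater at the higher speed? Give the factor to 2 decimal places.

Factor ≈ 3.56

Braking distance d = v²/(2a), so with a fixed, d ∝ v².
Factor = (83/44)² = 1.8864² = 3.5585.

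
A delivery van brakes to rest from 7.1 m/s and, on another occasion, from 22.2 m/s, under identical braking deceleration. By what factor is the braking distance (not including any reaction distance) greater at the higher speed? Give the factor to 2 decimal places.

Factor ≈ 9.78

Braking distance d = v²/(2a), so with a fixed, d ∝ v².
Factor = (22.2/7.1)² = 3.1268² = 9.7769.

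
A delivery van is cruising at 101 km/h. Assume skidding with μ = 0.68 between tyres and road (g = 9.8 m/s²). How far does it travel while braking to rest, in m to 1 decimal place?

Braking distance ≈ 59.1 m

101 km/h ÷ 3.6 = 28.0556 m/s.
a = μg = 0.68 × 9.8 = 6.664 m/s².
Braking distance = v²/(2a) = 28.0556² / (2 × 6.664) = 787.117 / 13.328 = 59.057 m.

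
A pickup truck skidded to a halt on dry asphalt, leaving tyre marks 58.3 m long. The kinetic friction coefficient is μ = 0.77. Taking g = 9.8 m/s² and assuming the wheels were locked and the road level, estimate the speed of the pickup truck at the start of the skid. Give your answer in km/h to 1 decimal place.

Deceleration a = μg = 0.77 × 9.8 = 7.546 m/s².
v = √(2a·d) = √(2 × 7.546 × 58.3) = √879.864 = 29.6625 m/s.
= 29.6625 × 3.6 = 106.785 km/h.

Initial speed ≈ 106.8 km/h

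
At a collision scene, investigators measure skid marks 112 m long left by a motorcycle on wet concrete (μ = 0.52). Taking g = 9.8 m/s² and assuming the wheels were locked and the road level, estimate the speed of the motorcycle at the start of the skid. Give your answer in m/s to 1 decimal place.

Initial speed ≈ 33.8 m/s

Deceleration a = μg = 0.52 × 9.8 = 5.096 m/s².
v = √(2a·d) = √(2 × 5.096 × 112) = √1141.504 = 33.7862 m/s.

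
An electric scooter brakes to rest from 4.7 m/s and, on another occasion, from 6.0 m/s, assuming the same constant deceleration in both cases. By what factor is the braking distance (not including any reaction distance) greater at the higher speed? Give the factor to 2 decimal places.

Factor ≈ 1.63

Braking distance d = v²/(2a), so with a fixed, d ∝ v².
Factor = (6.0/4.7)² = 1.2766² = 1.6297.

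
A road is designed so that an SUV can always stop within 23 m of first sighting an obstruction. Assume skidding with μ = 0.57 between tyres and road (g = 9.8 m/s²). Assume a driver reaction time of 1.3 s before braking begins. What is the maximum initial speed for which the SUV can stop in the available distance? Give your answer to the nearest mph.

Maximum speed ≈ 23 mph

a = μg = 0.57 × 9.8 = 5.586 m/s².
Stopping distance: v·t_r + v²/(2a) = 23 with t_r = 1.3 s and a = 5.586 m/s².
So v² + 14.524 v − 256.96 = 0.
Positive root: v = −a·t_r + √((a·t_r)² + 2a·d) = −7.262 + √(52.737 + 256.96) = 10.3362 m/s.
10.3362 m/s ÷ 0.44704 = 23.121 mph.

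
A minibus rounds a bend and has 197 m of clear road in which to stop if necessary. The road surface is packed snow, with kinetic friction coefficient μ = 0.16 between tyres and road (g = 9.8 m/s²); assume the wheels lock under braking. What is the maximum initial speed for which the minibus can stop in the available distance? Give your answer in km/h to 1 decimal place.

Maximum speed ≈ 89.5 km/h

a = μg = 0.16 × 9.8 = 1.568 m/s².
v²/(2a) = d ⇒ v = √(2 × 1.568 × 197) = √617.79 = 24.8554 m/s.
24.8554 m/s × 3.6 = 89.479 km/h.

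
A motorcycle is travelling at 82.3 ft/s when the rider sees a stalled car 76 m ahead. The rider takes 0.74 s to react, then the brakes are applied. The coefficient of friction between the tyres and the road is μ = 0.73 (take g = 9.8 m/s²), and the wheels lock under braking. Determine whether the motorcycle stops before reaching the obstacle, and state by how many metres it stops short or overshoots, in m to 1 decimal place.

Yes — it stops 13.5 m short of the obstacle

82.3 ft/s × 0.3048 = 25.0850 m/s.
a = μg = 0.73 × 9.8 = 7.154 m/s².
Reaction distance = 25.0850 × 0.74 = 18.563 m.
Braking distance = v²/(2a) = 629.257 / 14.308 = 43.979 m.
Total stopping distance = 18.563 + 43.979 = 62.542 m, vs 76 m available — it stops with 76 − 62.542 = 13.458 m to spare.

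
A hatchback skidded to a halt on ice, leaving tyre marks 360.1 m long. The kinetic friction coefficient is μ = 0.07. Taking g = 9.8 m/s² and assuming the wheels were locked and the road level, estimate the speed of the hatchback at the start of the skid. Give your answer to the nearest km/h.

Initial speed ≈ 80 km/h

Deceleration a = μg = 0.07 × 9.8 = 0.686 m/s².
v = √(2a·d) = √(2 × 0.686 × 360.1) = √494.057 = 22.2274 m/s.
= 22.2274 × 3.6 = 80.019 km/h.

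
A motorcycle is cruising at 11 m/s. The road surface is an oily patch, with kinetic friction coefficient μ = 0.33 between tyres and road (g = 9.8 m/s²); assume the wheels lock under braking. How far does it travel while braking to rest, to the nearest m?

Braking distance ≈ 19 m

a = μg = 0.33 × 9.8 = 3.234 m/s².
Braking distance = v²/(2a) = 11.0000² / (2 × 3.234) = 121.000 / 6.468 = 18.707 m.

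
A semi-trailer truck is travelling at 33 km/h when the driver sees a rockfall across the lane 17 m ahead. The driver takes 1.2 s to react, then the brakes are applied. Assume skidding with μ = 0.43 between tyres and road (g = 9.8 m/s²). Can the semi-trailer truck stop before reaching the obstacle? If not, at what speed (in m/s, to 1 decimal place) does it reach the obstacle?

33 km/h ÷ 3.6 = 9.1667 m/s.
a = μg = 0.43 × 9.8 = 4.214 m/s².
Reaction distance = 9.1667 × 1.2 = 11.000 m.
Braking distance needed to stop: v²/(2a) = 84.028 / 8.428 = 9.970 m, so total needed = 11.000 + 9.970 = 20.970 m > 17 m — it cannot stop.
Distance remaining when braking begins: 17 − 11.000 = 6.000 m.
v² = v₀² − 2a·d = 84.028 − 2 × 4.214 × 6.000 = 33.460 m²/s².
v = √33.460 = 5.784 m/s.

No — it strikes the obstacle at 5.8 m/s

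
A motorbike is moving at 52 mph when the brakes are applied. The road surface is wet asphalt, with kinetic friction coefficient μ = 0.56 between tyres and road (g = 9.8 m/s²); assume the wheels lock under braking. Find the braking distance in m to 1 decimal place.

Braking distance ≈ 49.2 m

52 mph × 0.44704 = 23.2461 m/s.
a = μg = 0.56 × 9.8 = 5.488 m/s².
Braking distance = v²/(2a) = 23.2461² / (2 × 5.488) = 540.381 / 10.976 = 49.233 m.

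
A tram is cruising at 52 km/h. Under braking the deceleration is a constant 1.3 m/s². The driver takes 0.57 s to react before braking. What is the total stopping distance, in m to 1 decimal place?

Total stopping distance ≈ 88.5 m

52 km/h ÷ 3.6 = 14.4444 m/s.
Reaction distance = v·t_r = 14.4444 × 0.57 = 8.233 m.
Braking distance = v²/(2a) = 14.4444² / (2 × 1.300) = 208.641 / 2.600 = 80.247 m.
Total = 8.233 + 80.247 = 88.480 m.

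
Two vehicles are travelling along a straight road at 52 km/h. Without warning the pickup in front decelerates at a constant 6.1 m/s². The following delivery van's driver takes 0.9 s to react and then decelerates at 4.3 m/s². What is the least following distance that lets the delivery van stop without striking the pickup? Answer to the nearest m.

Minimum gap ≈ 20 m

52 km/h ÷ 3.6 = 14.4444 m/s.
Leader travels v²/(2a_L) = 208.641 / 12.200 = 17.102 m before stopping.
Follower covers v·t_r = 14.4444 × 0.9 = 13.000 m while reacting, then v²/(2a_F) = 208.641 / 8.600 = 24.261 m while braking, for a total of 13.000 + 24.261 = 37.261 m.
Since a_F ≤ a_L and the follower starts braking later, the follower is never slower than the leader, so the closest approach is when both have stopped.
Minimum gap = 37.261 − 17.102 = 20.159 m.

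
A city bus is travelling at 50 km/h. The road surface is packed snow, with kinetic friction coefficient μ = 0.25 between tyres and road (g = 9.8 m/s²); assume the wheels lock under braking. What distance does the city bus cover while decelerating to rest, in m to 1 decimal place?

Braking distance ≈ 39.4 m

50 km/h ÷ 3.6 = 13.8889 m/s.
a = μg = 0.25 × 9.8 = 2.450 m/s².
Braking distance = v²/(2a) = 13.8889² / (2 × 2.450) = 192.902 / 4.900 = 39.368 m.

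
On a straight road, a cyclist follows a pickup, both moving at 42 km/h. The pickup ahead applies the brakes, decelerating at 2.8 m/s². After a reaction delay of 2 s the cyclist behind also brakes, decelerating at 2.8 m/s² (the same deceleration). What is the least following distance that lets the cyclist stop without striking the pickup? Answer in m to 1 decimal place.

Minimum gap ≈ 23.3 m

42 km/h ÷ 3.6 = 11.6667 m/s.
Leader travels v²/(2a_L) = 136.112 / 5.600 = 24.306 m before stopping.
Follower covers v·t_r = 11.6667 × 2 = 23.333 m while reacting, then v²/(2a_F) = 136.112 / 5.600 = 24.306 m while braking, for a total of 23.333 + 24.306 = 47.639 m.
Since a_F ≤ a_L and the follower starts braking later, the follower is never slower than the leader, so the closest approach is when both have stopped.
Minimum gap = 47.639 − 24.306 = 23.333 m.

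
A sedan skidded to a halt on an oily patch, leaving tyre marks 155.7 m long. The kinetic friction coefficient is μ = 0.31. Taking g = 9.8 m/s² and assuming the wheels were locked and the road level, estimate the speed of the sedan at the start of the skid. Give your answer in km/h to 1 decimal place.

Deceleration a = μg = 0.31 × 9.8 = 3.038 m/s².
v = √(2a·d) = √(2 × 3.038 × 155.7) = √946.033 = 30.7576 m/s.
= 30.7576 × 3.6 = 110.727 km/h.

Initial speed ≈ 110.7 km/h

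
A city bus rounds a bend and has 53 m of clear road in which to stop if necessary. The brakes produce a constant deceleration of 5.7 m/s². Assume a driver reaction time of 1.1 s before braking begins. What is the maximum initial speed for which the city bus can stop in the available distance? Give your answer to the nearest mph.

Stopping distance: v·t_r + v²/(2a) = 53 with t_r = 1.1 s and a = 5.700 m/s².
So v² + 12.540 v − 604.20 = 0.
Positive root: v = −a·t_r + √((a·t_r)² + 2a·d) = −6.270 + √(39.313 + 604.20) = 19.0976 m/s.
19.0976 m/s ÷ 0.44704 = 42.720 mph.

Maximum speed ≈ 43 mph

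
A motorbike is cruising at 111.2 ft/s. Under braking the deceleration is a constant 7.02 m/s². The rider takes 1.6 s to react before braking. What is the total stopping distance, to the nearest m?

Total stopping distance ≈ 136 m

111.2 ft/s × 0.3048 = 33.8938 m/s.
Reaction distance = v·t_r = 33.8938 × 1.6 = 54.230 m.
Braking distance = v²/(2a) = 33.8938² / (2 × 7.020) = 1148.790 / 14.040 = 81.823 m.
Total = 54.230 + 81.823 = 136.053 m.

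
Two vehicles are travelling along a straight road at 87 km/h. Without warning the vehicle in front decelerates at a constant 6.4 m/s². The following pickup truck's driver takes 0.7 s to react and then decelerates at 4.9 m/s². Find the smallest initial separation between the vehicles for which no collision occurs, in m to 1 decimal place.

Minimum gap ≈ 30.9 m

87 km/h ÷ 3.6 = 24.1667 m/s.
Leader travels v²/(2a_L) = 584.029 / 12.800 = 45.627 m before stopping.
Follower covers v·t_r = 24.1667 × 0.7 = 16.917 m while reacting, then v²/(2a_F) = 584.029 / 9.800 = 59.595 m while braking, for a total of 16.917 + 59.595 = 76.512 m.
Since a_F ≤ a_L and the follower starts braking later, the follower is never slower than the leader, so the closest approach is when both have stopped.
Minimum gap = 76.512 − 45.627 = 30.885 m.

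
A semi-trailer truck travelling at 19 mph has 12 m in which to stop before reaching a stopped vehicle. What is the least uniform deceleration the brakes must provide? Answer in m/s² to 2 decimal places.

19 mph × 0.44704 = 8.4938 m/s.
v² = 2a·d ⇒ a = v²/(2d) = 8.4938² / (2 × 12.000) = 72.145 / 24.000 = 3.0060 m/s².

Required deceleration ≈ 3.01 m/s²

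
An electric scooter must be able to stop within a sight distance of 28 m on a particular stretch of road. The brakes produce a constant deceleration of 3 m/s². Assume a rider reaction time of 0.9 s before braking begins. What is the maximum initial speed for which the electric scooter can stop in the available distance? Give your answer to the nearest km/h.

Stopping distance: v·t_r + v²/(2a) = 28 with t_r = 0.9 s and a = 3.000 m/s².
So v² + 5.400 v − 168.00 = 0.
Positive root: v = −a·t_r + √((a·t_r)² + 2a·d) = −2.700 + √(7.290 + 168.00) = 10.5397 m/s.
10.5397 m/s × 3.6 = 37.943 km/h.

Maximum speed ≈ 38 km/h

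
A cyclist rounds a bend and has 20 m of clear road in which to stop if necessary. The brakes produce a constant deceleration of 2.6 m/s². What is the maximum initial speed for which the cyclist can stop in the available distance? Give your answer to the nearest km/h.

Maximum speed ≈ 37 km/h

v²/(2a) = d ⇒ v = √(2 × 2.600 × 20) = √104.00 = 10.1980 m/s.
10.1980 m/s × 3.6 = 36.713 km/h.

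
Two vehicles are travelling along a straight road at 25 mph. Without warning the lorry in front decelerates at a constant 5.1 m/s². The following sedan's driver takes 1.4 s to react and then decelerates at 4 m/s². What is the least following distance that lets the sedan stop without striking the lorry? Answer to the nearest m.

25 mph × 0.44704 = 11.1760 m/s.
Leader travels v²/(2a_L) = 124.903 / 10.200 = 12.245 m before stopping.
Follower covers v·t_r = 11.1760 × 1.4 = 15.646 m while reacting, then v²/(2a_F) = 124.903 / 8.000 = 15.613 m while braking, for a total of 15.646 + 15.613 = 31.259 m.
Since a_F ≤ a_L and the follower starts braking later, the follower is never slower than the leader, so the closest approach is when both have stopped.
Minimum gap = 31.259 − 12.245 = 19.014 m.

Minimum gap ≈ 19 m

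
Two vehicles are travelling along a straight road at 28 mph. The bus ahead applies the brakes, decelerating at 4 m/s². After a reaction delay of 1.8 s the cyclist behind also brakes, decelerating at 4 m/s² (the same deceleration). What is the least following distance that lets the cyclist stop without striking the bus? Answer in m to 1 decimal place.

28 mph × 0.44704 = 12.5171 m/s.
Leader travels v²/(2a_L) = 156.678 / 8.000 = 19.585 m before stopping.
Follower covers v·t_r = 12.5171 × 1.8 = 22.531 m while reacting, then v²/(2a_F) = 156.678 / 8.000 = 19.585 m while braking, for a total of 22.531 + 19.585 = 42.116 m.
Since a_F ≤ a_L and the follower starts braking later, the follower is never slower than the leader, so the closest approach is when both have stopped.
Minimum gap = 42.116 − 19.585 = 22.531 m.

Minimum gap ≈ 22.5 m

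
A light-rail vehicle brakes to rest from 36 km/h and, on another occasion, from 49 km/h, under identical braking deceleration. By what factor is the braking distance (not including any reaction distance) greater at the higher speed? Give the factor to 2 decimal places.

Braking distance d = v²/(2a), so with a fixed, d ∝ v².
Factor = (49/36)² = 1.3611² = 1.8526.

Factor ≈ 1.85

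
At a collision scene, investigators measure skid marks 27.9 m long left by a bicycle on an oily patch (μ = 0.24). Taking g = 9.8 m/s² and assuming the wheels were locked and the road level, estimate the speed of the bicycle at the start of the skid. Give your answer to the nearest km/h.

Deceleration a = μg = 0.24 × 9.8 = 2.352 m/s².
v = √(2a·d) = √(2 × 2.352 × 27.9) = √131.242 = 11.4561 m/s.
= 11.4561 × 3.6 = 41.242 km/h.

Initial speed ≈ 41 km/h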